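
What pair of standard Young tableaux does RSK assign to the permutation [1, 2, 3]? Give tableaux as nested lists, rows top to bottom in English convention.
P = [[1, 2, 3]], Q = [[1, 2, 3]]

Insert each entry of the permutation into P by Schensted row insertion, recording in Q the position of each new cell.

After inserting 1: P = [[1]].
After inserting 2: P = [[1, 2]].
After inserting 3: P = [[1, 2, 3]].

So P = [[1, 2, 3]], Q = [[1, 2, 3]].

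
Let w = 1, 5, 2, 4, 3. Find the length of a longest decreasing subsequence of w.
3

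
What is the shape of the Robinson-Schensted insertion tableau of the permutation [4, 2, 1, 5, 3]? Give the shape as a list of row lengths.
[2, 2, 1]

RSK row insertion gives P = [[1, 3], [2, 5], [4]], which has shape [2, 2, 1].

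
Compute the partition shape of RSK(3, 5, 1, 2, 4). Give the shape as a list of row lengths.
Row-insert each entry into an empty tableau.

After inserting 3: P = [[3]].
After inserting 5: P = [[3, 5]].
After inserting 1: P = [[1, 5], [3]].
After inserting 2: P = [[1, 2], [3, 5]].
After inserting 4: P = [[1, 2, 4], [3, 5]].

The final insertion tableau P = [[1, 2, 4], [3, 5]] has shape [3, 2].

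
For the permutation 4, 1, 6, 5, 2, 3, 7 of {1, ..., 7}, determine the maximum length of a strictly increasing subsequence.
4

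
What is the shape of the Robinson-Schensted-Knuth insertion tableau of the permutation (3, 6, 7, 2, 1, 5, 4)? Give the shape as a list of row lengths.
[3, 2, 2]

Row-insert each entry into an empty tableau.

After inserting 3: P = [[3]].
After inserting 6: P = [[3, 6]].
After inserting 7: P = [[3, 6, 7]].
After inserting 2: P = [[2, 6, 7], [3]].
After inserting 1: P = [[1, 6, 7], [2], [3]].
After inserting 5: P = [[1, 5, 7], [2, 6], [3]].
After inserting 4: P = [[1, 4, 7], [2, 5], [3, 6]].

The final insertion tableau P = [[1, 4, 7], [2, 5], [3, 6]] has shape [3, 2, 2].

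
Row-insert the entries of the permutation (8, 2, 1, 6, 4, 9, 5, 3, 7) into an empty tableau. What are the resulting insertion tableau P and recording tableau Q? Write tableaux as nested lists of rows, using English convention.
Insert each entry of the permutation into P by Schensted row insertion, recording in Q the position of each new cell.

Insert 8: appended to row 1. P = [[8]].
Insert 2: 2 bumps 8 from row 1; 8 starts row 2. P = [[2], [8]].
Insert 1: 1 bumps 2 from row 1; 2 bumps 8 from row 2; 8 starts row 3. P = [[1], [2], [8]].
Insert 6: appended to row 1. P = [[1, 6], [2], [8]].
Insert 4: 4 bumps 6 from row 1; 6 appends to row 2. P = [[1, 4], [2, 6], [8]].
Insert 9: appended to row 1. P = [[1, 4, 9], [2, 6], [8]].
Insert 5: 5 bumps 9 from row 1; 9 appends to row 2. P = [[1, 4, 5], [2, 6, 9], [8]].
Insert 3: 3 bumps 4 from row 1; 4 bumps 6 from row 2; 6 bumps 8 from row 3; 8 starts row 4. P = [[1, 3, 5], [2, 4, 9], [6], [8]].
Insert 7: appended to row 1. P = [[1, 3, 5, 7], [2, 4, 9], [6], [8]].

So P = [[1, 3, 5, 7], [2, 4, 9], [6], [8]], Q = [[1, 4, 6, 9], [2, 5, 7], [3], [8]].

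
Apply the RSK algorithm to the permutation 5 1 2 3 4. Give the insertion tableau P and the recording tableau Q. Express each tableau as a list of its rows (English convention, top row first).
Insert each entry of the permutation into P by Schensted row insertion, recording in Q the position of each new cell.

Insert 5: appended to row 1. P = [[5]].
Insert 1: 1 bumps 5 from row 1; 5 starts row 2. P = [[1], [5]].
Insert 2: appended to row 1. P = [[1, 2], [5]].
Insert 3: appended to row 1. P = [[1, 2, 3], [5]].
Insert 4: appended to row 1. P = [[1, 2, 3, 4], [5]].

So P = [[1, 2, 3, 4], [5]], Q = [[1, 3, 4, 5], [2]].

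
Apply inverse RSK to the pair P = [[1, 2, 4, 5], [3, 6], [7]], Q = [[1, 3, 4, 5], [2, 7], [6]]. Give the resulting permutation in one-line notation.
7 1 3 4 6 2 5

Reverse the RSK construction: for i from n down to 1, find the cell of Q containing i, remove the entry at that cell from P, and reverse-bump it up through P; the value ejected from row 1 is w(i).

Step i=7: Q has 7 at row 2, column 2; remove 6 from row 2 of P and reverse-bump: 6 enters row 1 and ejects 5. So w(7) = 5. P is now [[1, 2, 4, 6], [3], [7]].
Step i=6: Q has 6 at row 3, column 1; remove 7 from row 3 of P and reverse-bump: 7 enters row 2 and ejects 3; 3 enters row 1 and ejects 2. So w(6) = 2. P is now [[1, 3, 4, 6], [7]].
Step i=5: Q has 5 at row 1, column 4; remove that cell from P, ejecting 6. So w(5) = 6. P is now [[1, 3, 4], [7]].
Step i=4: Q has 4 at row 1, column 3; remove that cell from P, ejecting 4. So w(4) = 4. P is now [[1, 3], [7]].
Step i=3: Q has 3 at row 1, column 2; remove that cell from P, ejecting 3. So w(3) = 3. P is now [[1], [7]].
Step i=2: Q has 2 at row 2, column 1; remove 7 from row 2 of P and reverse-bump: 7 enters row 1 and ejects 1. So w(2) = 1. P is now [[7]].
Step i=1: Q has 1 at row 1, column 1; remove that cell from P, ejecting 7. So w(1) = 7. P is now [].

So w = 7 1 3 4 6 2 5.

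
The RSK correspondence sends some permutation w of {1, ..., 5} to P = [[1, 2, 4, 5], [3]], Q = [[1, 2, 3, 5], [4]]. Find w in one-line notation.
1 3 4 2 5

Reverse the RSK construction: for i from n down to 1, find the cell of Q containing i, remove the entry at that cell from P, and reverse-bump it up through P; the value ejected from row 1 is w(i).

Step i=5: Q has 5 at row 1, column 4; remove that cell from P, ejecting 5. So w(5) = 5. P is now [[1, 2, 4], [3]].
Step i=4: Q has 4 at row 2, column 1; remove 3 from row 2 of P and reverse-bump: 3 enters row 1 and ejects 2. So w(4) = 2. P is now [[1, 3, 4]].
Step i=3: Q has 3 at row 1, column 3; remove that cell from P, ejecting 4. So w(3) = 4. P is now [[1, 3]].
Step i=2: Q has 2 at row 1, column 2; remove that cell from P, ejecting 3. So w(2) = 3. P is now [[1]].
Step i=1: Q has 1 at row 1, column 1; remove that cell from P, ejecting 1. So w(1) = 1. P is now [].

So w = 1 3 4 2 5.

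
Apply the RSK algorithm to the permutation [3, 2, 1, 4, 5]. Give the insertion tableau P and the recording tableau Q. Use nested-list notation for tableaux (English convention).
Insert each entry of the permutation into P by Schensted row insertion, recording in Q the position of each new cell.

After inserting 3: P = [[3]].
After inserting 2: P = [[2], [3]].
After inserting 1: P = [[1], [2], [3]].
After inserting 4: P = [[1, 4], [2], [3]].
After inserting 5: P = [[1, 4, 5], [2], [3]].

So P = [[1, 4, 5], [2], [3]], Q = [[1, 4, 5], [2], [3]].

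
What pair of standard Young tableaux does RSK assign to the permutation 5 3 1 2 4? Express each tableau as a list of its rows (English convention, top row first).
P = [[1, 2, 4], [3], [5]], Q = [[1, 4, 5], [2], [3]]

Insert each entry of the permutation into P by Schensted row insertion, recording in Q the position of each new cell.

After inserting 5: P = [[5]].
After inserting 3: P = [[3], [5]].
After inserting 1: P = [[1], [3], [5]].
After inserting 2: P = [[1, 2], [3], [5]].
After inserting 4: P = [[1, 2, 4], [3], [5]].

So P = [[1, 2, 4], [3], [5]], Q = [[1, 4, 5], [2], [3]].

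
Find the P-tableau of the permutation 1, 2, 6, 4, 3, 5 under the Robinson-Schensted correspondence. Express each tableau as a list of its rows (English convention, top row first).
Insert 1: appended to row 1. P = [[1]].
Insert 2: appended to row 1. P = [[1, 2]].
Insert 6: appended to row 1. P = [[1, 2, 6]].
Insert 4: 4 bumps 6 from row 1; 6 starts row 2. P = [[1, 2, 4], [6]].
Insert 3: 3 bumps 4 from row 1; 4 bumps 6 from row 2; 6 starts row 3. P = [[1, 2, 3], [4], [6]].
Insert 5: appended to row 1. P = [[1, 2, 3, 5], [4], [6]].

So P = [[1, 2, 3, 5], [4], [6]].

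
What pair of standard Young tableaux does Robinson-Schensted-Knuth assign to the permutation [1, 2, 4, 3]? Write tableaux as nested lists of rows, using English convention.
Insert each entry of the permutation into P by Schensted row insertion, recording in Q the position of each new cell.

Insert 1: appended to row 1. P = [[1]].
Insert 2: appended to row 1. P = [[1, 2]].
Insert 4: appended to row 1. P = [[1, 2, 4]].
Insert 3: 3 bumps 4 from row 1; 4 starts row 2. P = [[1, 2, 3], [4]].

So P = [[1, 2, 3], [4]], Q = [[1, 2, 3], [4]].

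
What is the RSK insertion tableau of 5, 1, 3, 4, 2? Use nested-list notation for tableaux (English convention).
P = [[1, 2, 4], [3], [5]]

Insert 5: appended to row 1. P = [[5]].
Insert 1: 1 bumps 5 from row 1; 5 starts row 2. P = [[1], [5]].
Insert 3: appended to row 1. P = [[1, 3], [5]].
Insert 4: appended to row 1. P = [[1, 3, 4], [5]].
Insert 2: 2 bumps 3 from row 1; 3 bumps 5 from row 2; 5 starts row 3. P = [[1, 2, 4], [3], [5]].

So P = [[1, 2, 4], [3], [5]].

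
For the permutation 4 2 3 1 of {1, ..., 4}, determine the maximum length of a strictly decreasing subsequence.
3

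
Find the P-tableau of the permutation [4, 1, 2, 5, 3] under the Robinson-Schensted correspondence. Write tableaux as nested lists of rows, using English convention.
P = [[1, 2, 3], [4, 5]]

Insert 4: appended to row 1. P = [[4]].
Insert 1: 1 bumps 4 from row 1; 4 starts row 2. P = [[1], [4]].
Insert 2: appended to row 1. P = [[1, 2], [4]].
Insert 5: appended to row 1. P = [[1, 2, 5], [4]].
Insert 3: 3 bumps 5 from row 1; 5 appends to row 2. P = [[1, 2, 3], [4, 5]].

So P = [[1, 2, 3], [4, 5]].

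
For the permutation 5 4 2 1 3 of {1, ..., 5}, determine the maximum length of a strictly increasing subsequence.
2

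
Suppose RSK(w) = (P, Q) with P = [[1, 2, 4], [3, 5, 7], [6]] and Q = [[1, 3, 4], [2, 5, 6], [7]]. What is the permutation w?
Reverse RSK: for i = n, n-1, ..., 1, locate i in Q, remove the corresponding corner cell from P, and reverse-bump its entry up through P; the value ejected from row 1 is w(i).

So w = 3 1 6 7 2 5 4.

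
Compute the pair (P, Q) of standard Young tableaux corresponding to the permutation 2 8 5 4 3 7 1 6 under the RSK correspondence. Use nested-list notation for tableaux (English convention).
P = [[1, 3, 6], [2, 7], [4], [5], [8]], Q = [[1, 2, 6], [3, 8], [4], [5], [7]]

Insert each entry of the permutation into P by Schensted row insertion, recording in Q the position of each new cell.

Insert 2: appended to row 1. P = [[2]].
Insert 8: appended to row 1. P = [[2, 8]].
Insert 5: 5 bumps 8 from row 1; 8 starts row 2. P = [[2, 5], [8]].
Insert 4: 4 bumps 5 from row 1; 5 bumps 8 from row 2; 8 starts row 3. P = [[2, 4], [5], [8]].
Insert 3: 3 bumps 4 from row 1; 4 bumps 5 from row 2; 5 bumps 8 from row 3; 8 starts row 4. P = [[2, 3], [4], [5], [8]].
Insert 7: appended to row 1. P = [[2, 3, 7], [4], [5], [8]].
Insert 1: 1 bumps 2 from row 1; 2 bumps 4 from row 2; 4 bumps 5 from row 3; 5 bumps 8 from row 4; 8 starts row 5. P = [[1, 3, 7], [2], [4], [5], [8]].
Insert 6: 6 bumps 7 from row 1; 7 appends to row 2. P = [[1, 3, 6], [2, 7], [4], [5], [8]].

So P = [[1, 3, 6], [2, 7], [4], [5], [8]], Q = [[1, 2, 6], [3, 8], [4], [5], [7]].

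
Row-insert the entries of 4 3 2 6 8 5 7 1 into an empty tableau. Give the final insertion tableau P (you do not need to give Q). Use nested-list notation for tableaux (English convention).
Insert 4: appended to row 1. P = [[4]].
Insert 3: 3 bumps 4 from row 1; 4 starts row 2. P = [[3], [4]].
Insert 2: 2 bumps 3 from row 1; 3 bumps 4 from row 2; 4 starts row 3. P = [[2], [3], [4]].
Insert 6: appended to row 1. P = [[2, 6], [3], [4]].
Insert 8: appended to row 1. P = [[2, 6, 8], [3], [4]].
Insert 5: 5 bumps 6 from row 1; 6 appends to row 2. P = [[2, 5, 8], [3, 6], [4]].
Insert 7: 7 bumps 8 from row 1; 8 appends to row 2. P = [[2, 5, 7], [3, 6, 8], [4]].
Insert 1: 1 bumps 2 from row 1; 2 bumps 3 from row 2; 3 bumps 4 from row 3; 4 starts row 4. P = [[1, 5, 7], [2, 6, 8], [3], [4]].

So P = [[1, 5, 7], [2, 6, 8], [3], [4]].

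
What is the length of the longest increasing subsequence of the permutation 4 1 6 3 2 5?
3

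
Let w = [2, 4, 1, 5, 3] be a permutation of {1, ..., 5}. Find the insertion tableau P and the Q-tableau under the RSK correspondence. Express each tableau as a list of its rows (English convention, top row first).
Insert each entry of the permutation into P by Schensted row insertion, recording in Q the position of each new cell.

Insert 2: appended to row 1. P = [[2]].
Insert 4: appended to row 1. P = [[2, 4]].
Insert 1: 1 bumps 2 from row 1; 2 starts row 2. P = [[1, 4], [2]].
Insert 5: appended to row 1. P = [[1, 4, 5], [2]].
Insert 3: 3 bumps 4 from row 1; 4 appends to row 2. P = [[1, 3, 5], [2, 4]].

So P = [[1, 3, 5], [2, 4]], Q = [[1, 2, 4], [3, 5]].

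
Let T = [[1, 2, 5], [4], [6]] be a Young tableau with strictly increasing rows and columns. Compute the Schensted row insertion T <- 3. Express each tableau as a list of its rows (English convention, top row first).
[[1, 2, 3], [4, 5], [6]]

In row 1, 3 replaces 5 (the leftmost entry greater than 3); 5 is bumped to row 2. 5 is appended to row 2. The new tableau is [[1, 2, 3], [4, 5], [6]].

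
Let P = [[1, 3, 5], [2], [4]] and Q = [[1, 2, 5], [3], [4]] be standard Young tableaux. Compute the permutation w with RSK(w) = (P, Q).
Reverse the RSK construction: for i from n down to 1, find the cell of Q containing i, remove the entry at that cell from P, and reverse-bump it up through P; the value ejected from row 1 is w(i).

Step i=5: Q has 5 at row 1, column 3; remove that cell from P, ejecting 5. So w(5) = 5. P is now [[1, 3], [2], [4]].
Step i=4: Q has 4 at row 3, column 1; remove 4 from row 3 of P and reverse-bump: 4 enters row 2 and ejects 2; 2 enters row 1 and ejects 1. So w(4) = 1. P is now [[2, 3], [4]].
Step i=3: Q has 3 at row 2, column 1; remove 4 from row 2 of P and reverse-bump: 4 enters row 1 and ejects 3. So w(3) = 3. P is now [[2, 4]].
Step i=2: Q has 2 at row 1, column 2; remove that cell from P, ejecting 4. So w(2) = 4. P is now [[2]].
Step i=1: Q has 1 at row 1, column 1; remove that cell from P, ejecting 2. So w(1) = 2. P is now [].

So w = 2 4 3 1 5.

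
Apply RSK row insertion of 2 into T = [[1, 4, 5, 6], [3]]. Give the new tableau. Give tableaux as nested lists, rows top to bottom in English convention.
In row 1, 2 replaces 4 (the leftmost entry greater than 2); 4 is bumped to row 2. 4 is appended to row 2. The new tableau is [[1, 2, 5, 6], [3, 4]].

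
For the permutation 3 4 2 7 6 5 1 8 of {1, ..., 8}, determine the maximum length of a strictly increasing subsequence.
4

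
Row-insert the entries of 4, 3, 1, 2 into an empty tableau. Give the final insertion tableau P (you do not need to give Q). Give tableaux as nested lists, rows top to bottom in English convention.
P = [[1, 2], [3], [4]]

Insert 4: appended to row 1. P = [[4]].
Insert 3: 3 bumps 4 from row 1; 4 starts row 2. P = [[3], [4]].
Insert 1: 1 bumps 3 from row 1; 3 bumps 4 from row 2; 4 starts row 3. P = [[1], [3], [4]].
Insert 2: appended to row 1. P = [[1, 2], [3], [4]].

So P = [[1, 2], [3], [4]].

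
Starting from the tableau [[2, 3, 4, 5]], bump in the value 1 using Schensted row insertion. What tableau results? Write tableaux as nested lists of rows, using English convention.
In row 1, 1 replaces 2 (the leftmost entry greater than 1); 2 is bumped to row 2. 2 starts a new row 2. The new tableau is [[1, 3, 4, 5], [2]].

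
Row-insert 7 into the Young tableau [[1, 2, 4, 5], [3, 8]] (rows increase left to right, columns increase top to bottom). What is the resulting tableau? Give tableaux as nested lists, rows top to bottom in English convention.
[[1, 2, 4, 5, 7], [3, 8]]

7 is larger than every entry of row 1, so it is appended to row 1. The new tableau is [[1, 2, 4, 5, 7], [3, 8]].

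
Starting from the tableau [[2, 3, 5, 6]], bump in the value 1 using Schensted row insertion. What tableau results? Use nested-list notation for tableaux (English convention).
In row 1, 1 replaces 2 (the leftmost entry greater than 1); 2 is bumped to row 2. 2 starts a new row 2. The new tableau is [[1, 3, 5, 6], [2]].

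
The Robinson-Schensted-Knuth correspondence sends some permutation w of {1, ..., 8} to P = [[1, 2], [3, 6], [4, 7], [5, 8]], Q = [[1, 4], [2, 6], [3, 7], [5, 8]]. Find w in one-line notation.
Reverse the RSK construction: for i from n down to 1, find the cell of Q containing i, remove the entry at that cell from P, and reverse-bump it up through P; the value ejected from row 1 is w(i).

Step i=8: Q has 8 at row 4, column 2; remove 8 from row 4 of P and reverse-bump: 8 enters row 3 and ejects 7; 7 enters row 2 and ejects 6; 6 enters row 1 and ejects 2. So w(8) = 2. P is now [[1, 6], [3, 7], [4, 8], [5]].
Step i=7: Q has 7 at row 3, column 2; remove 8 from row 3 of P and reverse-bump: 8 enters row 2 and ejects 7; 7 enters row 1 and ejects 6. So w(7) = 6. P is now [[1, 7], [3, 8], [4], [5]].
Step i=6: Q has 6 at row 2, column 2; remove 8 from row 2 of P and reverse-bump: 8 enters row 1 and ejects 7. So w(6) = 7. P is now [[1, 8], [3], [4], [5]].
Step i=5: Q has 5 at row 4, column 1; remove 5 from row 4 of P and reverse-bump: 5 enters row 3 and ejects 4; 4 enters row 2 and ejects 3; 3 enters row 1 and ejects 1. So w(5) = 1. P is now [[3, 8], [4], [5]].
Step i=4: Q has 4 at row 1, column 2; remove that cell from P, ejecting 8. So w(4) = 8. P is now [[3], [4], [5]].
Step i=3: Q has 3 at row 3, column 1; remove 5 from row 3 of P and reverse-bump: 5 enters row 2 and ejects 4; 4 enters row 1 and ejects 3. So w(3) = 3. P is now [[4], [5]].
Step i=2: Q has 2 at row 2, column 1; remove 5 from row 2 of P and reverse-bump: 5 enters row 1 and ejects 4. So w(2) = 4. P is now [[5]].
Step i=1: Q has 1 at row 1, column 1; remove that cell from P, ejecting 5. So w(1) = 5. P is now [].

So w = 5 4 3 8 1 7 6 2.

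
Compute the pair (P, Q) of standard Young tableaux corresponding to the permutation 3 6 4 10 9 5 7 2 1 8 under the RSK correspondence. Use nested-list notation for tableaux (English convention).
Insert each entry of the permutation into P by Schensted row insertion, recording in Q the position of each new cell.

After inserting 3: P = [[3]].
After inserting 6: P = [[3, 6]].
After inserting 4: P = [[3, 4], [6]].
After inserting 10: P = [[3, 4, 10], [6]].
After inserting 9: P = [[3, 4, 9], [6, 10]].
After inserting 5: P = [[3, 4, 5], [6, 9], [10]].
After inserting 7: P = [[3, 4, 5, 7], [6, 9], [10]].
After inserting 2: P = [[2, 4, 5, 7], [3, 9], [6], [10]].
After inserting 1: P = [[1, 4, 5, 7], [2, 9], [3], [6], [10]].
After inserting 8: P = [[1, 4, 5, 7, 8], [2, 9], [3], [6], [10]].

So P = [[1, 4, 5, 7, 8], [2, 9], [3], [6], [10]], Q = [[1, 2, 4, 7, 10], [3, 5], [6], [8], [9]].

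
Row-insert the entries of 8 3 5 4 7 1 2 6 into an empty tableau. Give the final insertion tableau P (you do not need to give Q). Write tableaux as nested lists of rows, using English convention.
P = [[1, 2, 6], [3, 4, 7], [5], [8]]

Insert 8: appended to row 1. P = [[8]].
Insert 3: 3 bumps 8 from row 1; 8 starts row 2. P = [[3], [8]].
Insert 5: appended to row 1. P = [[3, 5], [8]].
Insert 4: 4 bumps 5 from row 1; 5 bumps 8 from row 2; 8 starts row 3. P = [[3, 4], [5], [8]].
Insert 7: appended to row 1. P = [[3, 4, 7], [5], [8]].
Insert 1: 1 bumps 3 from row 1; 3 bumps 5 from row 2; 5 bumps 8 from row 3; 8 starts row 4. P = [[1, 4, 7], [3], [5], [8]].
Insert 2: 2 bumps 4 from row 1; 4 appends to row 2. P = [[1, 2, 7], [3, 4], [5], [8]].
Insert 6: 6 bumps 7 from row 1; 7 appends to row 2. P = [[1, 2, 6], [3, 4, 7], [5], [8]].

So P = [[1, 2, 6], [3, 4, 7], [5], [8]].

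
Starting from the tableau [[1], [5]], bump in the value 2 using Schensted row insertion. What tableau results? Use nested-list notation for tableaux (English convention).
[[1, 2], [5]]

2 is larger than every entry of row 1, so it is appended to row 1. The new tableau is [[1, 2], [5]].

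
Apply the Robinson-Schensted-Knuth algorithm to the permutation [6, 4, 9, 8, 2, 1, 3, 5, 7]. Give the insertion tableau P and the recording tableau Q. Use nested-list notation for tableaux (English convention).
P = [[1, 3, 5, 7], [2, 8], [4, 9], [6]], Q = [[1, 3, 8, 9], [2, 4], [5, 7], [6]]

Insert each entry of the permutation into P by Schensted row insertion, recording in Q the position of each new cell.

Insert 6: appended to row 1. P = [[6]].
Insert 4: 4 bumps 6 from row 1; 6 starts row 2. P = [[4], [6]].
Insert 9: appended to row 1. P = [[4, 9], [6]].
Insert 8: 8 bumps 9 from row 1; 9 appends to row 2. P = [[4, 8], [6, 9]].
Insert 2: 2 bumps 4 from row 1; 4 bumps 6 from row 2; 6 starts row 3. P = [[2, 8], [4, 9], [6]].
Insert 1: 1 bumps 2 from row 1; 2 bumps 4 from row 2; 4 bumps 6 from row 3; 6 starts row 4. P = [[1, 8], [2, 9], [4], [6]].
Insert 3: 3 bumps 8 from row 1; 8 bumps 9 from row 2; 9 appends to row 3. P = [[1, 3], [2, 8], [4, 9], [6]].
Insert 5: appended to row 1. P = [[1, 3, 5], [2, 8], [4, 9], [6]].
Insert 7: appended to row 1. P = [[1, 3, 5, 7], [2, 8], [4, 9], [6]].

So P = [[1, 3, 5, 7], [2, 8], [4, 9], [6]], Q = [[1, 3, 8, 9], [2, 4], [5, 7], [6]].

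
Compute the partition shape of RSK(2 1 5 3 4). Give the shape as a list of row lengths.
Row-insert each entry into an empty tableau.

After inserting 2: P = [[2]].
After inserting 1: P = [[1], [2]].
After inserting 5: P = [[1, 5], [2]].
After inserting 3: P = [[1, 3], [2, 5]].
After inserting 4: P = [[1, 3, 4], [2, 5]].

The final insertion tableau P = [[1, 3, 4], [2, 5]] has shape [3, 2].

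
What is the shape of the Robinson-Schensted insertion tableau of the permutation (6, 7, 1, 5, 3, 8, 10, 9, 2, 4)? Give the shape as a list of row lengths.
RSK row insertion gives P = [[1, 2, 4, 9], [3, 7, 8], [5, 10], [6]], which has shape [4, 3, 2, 1].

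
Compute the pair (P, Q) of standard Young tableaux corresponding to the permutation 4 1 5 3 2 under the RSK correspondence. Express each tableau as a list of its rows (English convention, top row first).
P = [[1, 2], [3, 5], [4]], Q = [[1, 3], [2, 4], [5]]

Insert each entry of the permutation into P by Schensted row insertion, recording in Q the position of each new cell.

Insert 4: appended to row 1. P = [[4]].
Insert 1: 1 bumps 4 from row 1; 4 starts row 2. P = [[1], [4]].
Insert 5: appended to row 1. P = [[1, 5], [4]].
Insert 3: 3 bumps 5 from row 1; 5 appends to row 2. P = [[1, 3], [4, 5]].
Insert 2: 2 bumps 3 from row 1; 3 bumps 4 from row 2; 4 starts row 3. P = [[1, 2], [3, 5], [4]].

So P = [[1, 2], [3, 5], [4]], Q = [[1, 3], [2, 4], [5]].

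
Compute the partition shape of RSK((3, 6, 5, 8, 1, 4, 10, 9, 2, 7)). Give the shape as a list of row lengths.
[4, 3, 2, 1]

RSK row insertion gives P = [[1, 2, 7, 9], [3, 4, 8], [5, 10], [6]], which has shape [4, 3, 2, 1].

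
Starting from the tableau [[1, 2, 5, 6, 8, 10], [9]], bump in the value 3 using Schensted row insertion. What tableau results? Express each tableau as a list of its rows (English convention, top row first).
In row 1, 3 replaces 5 (the leftmost entry greater than 3); 5 is bumped to row 2. In row 2, 5 replaces 9 (the leftmost entry greater than 5); 9 is bumped to row 3. 9 starts a new row 3. The new tableau is [[1, 2, 3, 6, 8, 10], [5], [9]].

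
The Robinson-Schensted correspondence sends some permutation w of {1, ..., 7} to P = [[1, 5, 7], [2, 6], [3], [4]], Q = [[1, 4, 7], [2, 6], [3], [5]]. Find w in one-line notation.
Reverse the RSK construction: for i from n down to 1, find the cell of Q containing i, remove the entry at that cell from P, and reverse-bump it up through P; the value ejected from row 1 is w(i).

Step i=7: Q has 7 at row 1, column 3; remove that cell from P, ejecting 7. So w(7) = 7. P is now [[1, 5], [2, 6], [3], [4]].
Step i=6: Q has 6 at row 2, column 2; remove 6 from row 2 of P and reverse-bump: 6 enters row 1 and ejects 5. So w(6) = 5. P is now [[1, 6], [2], [3], [4]].
Step i=5: Q has 5 at row 4, column 1; remove 4 from row 4 of P and reverse-bump: 4 enters row 3 and ejects 3; 3 enters row 2 and ejects 2; 2 enters row 1 and ejects 1. So w(5) = 1. P is now [[2, 6], [3], [4]].
Step i=4: Q has 4 at row 1, column 2; remove that cell from P, ejecting 6. So w(4) = 6. P is now [[2], [3], [4]].
Step i=3: Q has 3 at row 3, column 1; remove 4 from row 3 of P and reverse-bump: 4 enters row 2 and ejects 3; 3 enters row 1 and ejects 2. So w(3) = 2. P is now [[3], [4]].
Step i=2: Q has 2 at row 2, column 1; remove 4 from row 2 of P and reverse-bump: 4 enters row 1 and ejects 3. So w(2) = 3. P is now [[4]].
Step i=1: Q has 1 at row 1, column 1; remove that cell from P, ejecting 4. So w(1) = 4. P is now [].

So w = 4 3 2 6 1 5 7.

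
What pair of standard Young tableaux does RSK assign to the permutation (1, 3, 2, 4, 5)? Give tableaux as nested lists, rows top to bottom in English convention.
Insert each entry of the permutation into P by Schensted row insertion, recording in Q the position of each new cell.

Insert 1: appended to row 1. P = [[1]].
Insert 3: appended to row 1. P = [[1, 3]].
Insert 2: 2 bumps 3 from row 1; 3 starts row 2. P = [[1, 2], [3]].
Insert 4: appended to row 1. P = [[1, 2, 4], [3]].
Insert 5: appended to row 1. P = [[1, 2, 4, 5], [3]].

So P = [[1, 2, 4, 5], [3]], Q = [[1, 2, 4, 5], [3]].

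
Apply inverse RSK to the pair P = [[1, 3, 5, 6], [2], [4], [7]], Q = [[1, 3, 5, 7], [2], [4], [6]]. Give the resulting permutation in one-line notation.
Reverse the RSK construction: for i from n down to 1, find the cell of Q containing i, remove the entry at that cell from P, and reverse-bump it up through P; the value ejected from row 1 is w(i).

Step i=7: Q has 7 at row 1, column 4; remove that cell from P, ejecting 6. So w(7) = 6. P is now [[1, 3, 5], [2], [4], [7]].
Step i=6: Q has 6 at row 4, column 1; remove 7 from row 4 of P and reverse-bump: 7 enters row 3 and ejects 4; 4 enters row 2 and ejects 2; 2 enters row 1 and ejects 1. So w(6) = 1. P is now [[2, 3, 5], [4], [7]].
Step i=5: Q has 5 at row 1, column 3; remove that cell from P, ejecting 5. So w(5) = 5. P is now [[2, 3], [4], [7]].
Step i=4: Q has 4 at row 3, column 1; remove 7 from row 3 of P and reverse-bump: 7 enters row 2 and ejects 4; 4 enters row 1 and ejects 3. So w(4) = 3. P is now [[2, 4], [7]].
Step i=3: Q has 3 at row 1, column 2; remove that cell from P, ejecting 4. So w(3) = 4. P is now [[2], [7]].
Step i=2: Q has 2 at row 2, column 1; remove 7 from row 2 of P and reverse-bump: 7 enters row 1 and ejects 2. So w(2) = 2. P is now [[7]].
Step i=1: Q has 1 at row 1, column 1; remove that cell from P, ejecting 7. So w(1) = 7. P is now [].

So w = 7 2 4 3 5 1 6.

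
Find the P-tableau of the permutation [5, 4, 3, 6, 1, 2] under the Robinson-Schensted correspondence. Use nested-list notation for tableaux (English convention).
P = [[1, 2], [3, 6], [4], [5]]

Insert 5: appended to row 1. P = [[5]].
Insert 4: 4 bumps 5 from row 1; 5 starts row 2. P = [[4], [5]].
Insert 3: 3 bumps 4 from row 1; 4 bumps 5 from row 2; 5 starts row 3. P = [[3], [4], [5]].
Insert 6: appended to row 1. P = [[3, 6], [4], [5]].
Insert 1: 1 bumps 3 from row 1; 3 bumps 4 from row 2; 4 bumps 5 from row 3; 5 starts row 4. P = [[1, 6], [3], [4], [5]].
Insert 2: 2 bumps 6 from row 1; 6 appends to row 2. P = [[1, 2], [3, 6], [4], [5]].

So P = [[1, 2], [3, 6], [4], [5]].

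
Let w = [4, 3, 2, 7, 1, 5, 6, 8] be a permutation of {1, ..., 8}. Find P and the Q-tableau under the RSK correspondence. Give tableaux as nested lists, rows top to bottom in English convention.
P = [[1, 5, 6, 8], [2, 7], [3], [4]], Q = [[1, 4, 7, 8], [2, 6], [3], [5]]

Insert each entry of the permutation into P by Schensted row insertion, recording in Q the position of each new cell.

After inserting 4: P = [[4]].
After inserting 3: P = [[3], [4]].
After inserting 2: P = [[2], [3], [4]].
After inserting 7: P = [[2, 7], [3], [4]].
After inserting 1: P = [[1, 7], [2], [3], [4]].
After inserting 5: P = [[1, 5], [2, 7], [3], [4]].
After inserting 6: P = [[1, 5, 6], [2, 7], [3], [4]].
After inserting 8: P = [[1, 5, 6, 8], [2, 7], [3], [4]].

So P = [[1, 5, 6, 8], [2, 7], [3], [4]], Q = [[1, 4, 7, 8], [2, 6], [3], [5]].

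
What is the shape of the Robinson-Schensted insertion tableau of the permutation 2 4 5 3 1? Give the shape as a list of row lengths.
RSK row insertion gives P = [[1, 3, 5], [2], [4]], which has shape [3, 1, 1].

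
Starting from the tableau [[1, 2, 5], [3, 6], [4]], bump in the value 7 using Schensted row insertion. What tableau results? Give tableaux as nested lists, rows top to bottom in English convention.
7 is larger than every entry of row 1, so it is appended to row 1. The new tableau is [[1, 2, 5, 7], [3, 6], [4]].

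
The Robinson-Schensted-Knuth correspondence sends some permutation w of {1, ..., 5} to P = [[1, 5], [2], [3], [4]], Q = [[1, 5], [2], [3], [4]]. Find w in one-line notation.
4 3 2 1 5

Reverse the RSK construction: for i from n down to 1, find the cell of Q containing i, remove the entry at that cell from P, and reverse-bump it up through P; the value ejected from row 1 is w(i).

Step i=5: Q has 5 at row 1, column 2; remove that cell from P, ejecting 5. So w(5) = 5. P is now [[1], [2], [3], [4]].
Step i=4: Q has 4 at row 4, column 1; remove 4 from row 4 of P and reverse-bump: 4 enters row 3 and ejects 3; 3 enters row 2 and ejects 2; 2 enters row 1 and ejects 1. So w(4) = 1. P is now [[2], [3], [4]].
Step i=3: Q has 3 at row 3, column 1; remove 4 from row 3 of P and reverse-bump: 4 enters row 2 and ejects 3; 3 enters row 1 and ejects 2. So w(3) = 2. P is now [[3], [4]].
Step i=2: Q has 2 at row 2, column 1; remove 4 from row 2 of P and reverse-bump: 4 enters row 1 and ejects 3. So w(2) = 3. P is now [[4]].
Step i=1: Q has 1 at row 1, column 1; remove that cell from P, ejecting 4. So w(1) = 4. P is now [].

So w = 4 3 2 1 5.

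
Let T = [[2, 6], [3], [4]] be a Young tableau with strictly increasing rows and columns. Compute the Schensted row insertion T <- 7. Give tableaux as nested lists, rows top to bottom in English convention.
7 is larger than every entry of row 1, so it is appended to row 1. The new tableau is [[2, 6, 7], [3], [4]].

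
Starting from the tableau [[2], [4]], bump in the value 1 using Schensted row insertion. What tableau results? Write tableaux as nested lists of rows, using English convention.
[[1], [2], [4]]

In row 1, 1 replaces 2 (the leftmost entry greater than 1); 2 is bumped to row 2. In row 2, 2 replaces 4 (the leftmost entry greater than 2); 4 is bumped to row 3. 4 starts a new row 3. The new tableau is [[1], [2], [4]].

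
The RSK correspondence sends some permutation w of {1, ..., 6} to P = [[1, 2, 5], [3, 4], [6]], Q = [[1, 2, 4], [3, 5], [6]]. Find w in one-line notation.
Reverse the RSK construction: for i from n down to 1, find the cell of Q containing i, remove the entry at that cell from P, and reverse-bump it up through P; the value ejected from row 1 is w(i).

Step i=6: Q has 6 at row 3, column 1; remove 6 from row 3 of P and reverse-bump: 6 enters row 2 and ejects 4; 4 enters row 1 and ejects 2. So w(6) = 2. P is now [[1, 4, 5], [3, 6]].
Step i=5: Q has 5 at row 2, column 2; remove 6 from row 2 of P and reverse-bump: 6 enters row 1 and ejects 5. So w(5) = 5. P is now [[1, 4, 6], [3]].
Step i=4: Q has 4 at row 1, column 3; remove that cell from P, ejecting 6. So w(4) = 6. P is now [[1, 4], [3]].
Step i=3: Q has 3 at row 2, column 1; remove 3 from row 2 of P and reverse-bump: 3 enters row 1 and ejects 1. So w(3) = 1. P is now [[3, 4]].
Step i=2: Q has 2 at row 1, column 2; remove that cell from P, ejecting 4. So w(2) = 4. P is now [[3]].
Step i=1: Q has 1 at row 1, column 1; remove that cell from P, ejecting 3. So w(1) = 3. P is now [].

So w = 3 4 1 6 5 2.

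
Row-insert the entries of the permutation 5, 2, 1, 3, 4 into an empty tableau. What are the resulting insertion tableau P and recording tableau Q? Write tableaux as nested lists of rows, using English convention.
P = [[1, 3, 4], [2], [5]], Q = [[1, 4, 5], [2], [3]]

Insert each entry of the permutation into P by Schensted row insertion, recording in Q the position of each new cell.

Insert 5: appended to row 1. P = [[5]].
Insert 2: 2 bumps 5 from row 1; 5 starts row 2. P = [[2], [5]].
Insert 1: 1 bumps 2 from row 1; 2 bumps 5 from row 2; 5 starts row 3. P = [[1], [2], [5]].
Insert 3: appended to row 1. P = [[1, 3], [2], [5]].
Insert 4: appended to row 1. P = [[1, 3, 4], [2], [5]].

So P = [[1, 3, 4], [2], [5]], Q = [[1, 4, 5], [2], [3]].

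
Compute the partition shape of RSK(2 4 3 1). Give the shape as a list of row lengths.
Row-insert each entry into an empty tableau.

After inserting 2: P = [[2]].
After inserting 4: P = [[2, 4]].
After inserting 3: P = [[2, 3], [4]].
After inserting 1: P = [[1, 3], [2], [4]].

The final insertion tableau P = [[1, 3], [2], [4]] has shape [2, 1, 1].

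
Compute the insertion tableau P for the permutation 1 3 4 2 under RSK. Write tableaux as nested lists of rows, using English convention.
P = [[1, 2, 4], [3]]

Insert 1: appended to row 1. P = [[1]].
Insert 3: appended to row 1. P = [[1, 3]].
Insert 4: appended to row 1. P = [[1, 3, 4]].
Insert 2: 2 bumps 3 from row 1; 3 starts row 2. P = [[1, 2, 4], [3]].

So P = [[1, 2, 4], [3]].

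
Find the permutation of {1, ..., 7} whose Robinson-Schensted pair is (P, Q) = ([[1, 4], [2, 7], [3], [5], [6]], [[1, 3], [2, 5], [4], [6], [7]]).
6 5 7 3 4 2 1

Reverse the RSK construction: for i from n down to 1, find the cell of Q containing i, remove the entry at that cell from P, and reverse-bump it up through P; the value ejected from row 1 is w(i).

Step i=7: Q has 7 at row 5, column 1; remove 6 from row 5 of P and reverse-bump: 6 enters row 4 and ejects 5; 5 enters row 3 and ejects 3; 3 enters row 2 and ejects 2; 2 enters row 1 and ejects 1. So w(7) = 1. P is now [[2, 4], [3, 7], [5], [6]].
Step i=6: Q has 6 at row 4, column 1; remove 6 from row 4 of P and reverse-bump: 6 enters row 3 and ejects 5; 5 enters row 2 and ejects 3; 3 enters row 1 and ejects 2. So w(6) = 2. P is now [[3, 4], [5, 7], [6]].
Step i=5: Q has 5 at row 2, column 2; remove 7 from row 2 of P and reverse-bump: 7 enters row 1 and ejects 4. So w(5) = 4. P is now [[3, 7], [5], [6]].
Step i=4: Q has 4 at row 3, column 1; remove 6 from row 3 of P and reverse-bump: 6 enters row 2 and ejects 5; 5 enters row 1 and ejects 3. So w(4) = 3. P is now [[5, 7], [6]].
Step i=3: Q has 3 at row 1, column 2; remove that cell from P, ejecting 7. So w(3) = 7. P is now [[5], [6]].
Step i=2: Q has 2 at row 2, column 1; remove 6 from row 2 of P and reverse-bump: 6 enters row 1 and ejects 5. So w(2) = 5. P is now [[6]].
Step i=1: Q has 1 at row 1, column 1; remove that cell from P, ejecting 6. So w(1) = 6. P is now [].

So w = 6 5 7 3 4 2 1.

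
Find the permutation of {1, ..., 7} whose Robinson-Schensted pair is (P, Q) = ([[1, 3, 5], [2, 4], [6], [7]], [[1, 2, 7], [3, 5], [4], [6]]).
Reverse RSK: for i = n, n-1, ..., 1, locate i in Q, remove the corresponding corner cell from P, and reverse-bump its entry up through P; the value ejected from row 1 is w(i).

So w = 2 7 6 1 4 3 5.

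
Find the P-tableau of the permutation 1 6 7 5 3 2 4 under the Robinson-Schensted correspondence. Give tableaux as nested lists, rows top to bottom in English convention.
Insert 1: appended to row 1. P = [[1]].
Insert 6: appended to row 1. P = [[1, 6]].
Insert 7: appended to row 1. P = [[1, 6, 7]].
Insert 5: 5 bumps 6 from row 1; 6 starts row 2. P = [[1, 5, 7], [6]].
Insert 3: 3 bumps 5 from row 1; 5 bumps 6 from row 2; 6 starts row 3. P = [[1, 3, 7], [5], [6]].
Insert 2: 2 bumps 3 from row 1; 3 bumps 5 from row 2; 5 bumps 6 from row 3; 6 starts row 4. P = [[1, 2, 7], [3], [5], [6]].
Insert 4: 4 bumps 7 from row 1; 7 appends to row 2. P = [[1, 2, 4], [3, 7], [5], [6]].

So P = [[1, 2, 4], [3, 7], [5], [6]].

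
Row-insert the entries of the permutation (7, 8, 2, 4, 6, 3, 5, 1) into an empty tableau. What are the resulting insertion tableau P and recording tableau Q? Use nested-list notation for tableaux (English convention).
Insert each entry of the permutation into P by Schensted row insertion, recording in Q the position of each new cell.

After inserting 7: P = [[7]].
After inserting 8: P = [[7, 8]].
After inserting 2: P = [[2, 8], [7]].
After inserting 4: P = [[2, 4], [7, 8]].
After inserting 6: P = [[2, 4, 6], [7, 8]].
After inserting 3: P = [[2, 3, 6], [4, 8], [7]].
After inserting 5: P = [[2, 3, 5], [4, 6], [7, 8]].
After inserting 1: P = [[1, 3, 5], [2, 6], [4, 8], [7]].

So P = [[1, 3, 5], [2, 6], [4, 8], [7]], Q = [[1, 2, 5], [3, 4], [6, 7], [8]].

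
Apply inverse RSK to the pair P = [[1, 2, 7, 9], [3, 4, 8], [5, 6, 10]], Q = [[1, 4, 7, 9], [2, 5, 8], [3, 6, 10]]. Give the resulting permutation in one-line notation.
Reverse RSK: for i = n, n-1, ..., 1, locate i in Q, remove the corresponding corner cell from P, and reverse-bump its entry up through P; the value ejected from row 1 is w(i).

So w = 5 3 1 6 4 2 10 8 9 7.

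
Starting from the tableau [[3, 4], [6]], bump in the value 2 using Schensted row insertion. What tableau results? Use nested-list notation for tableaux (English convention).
In row 1, 2 replaces 3 (the leftmost entry greater than 2); 3 is bumped to row 2. In row 2, 3 replaces 6 (the leftmost entry greater than 3); 6 is bumped to row 3. 6 starts a new row 3. The new tableau is [[2, 4], [3], [6]].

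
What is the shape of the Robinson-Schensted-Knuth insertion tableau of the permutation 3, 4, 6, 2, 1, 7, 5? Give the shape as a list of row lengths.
RSK row insertion gives P = [[1, 4, 5, 7], [2, 6], [3]], which has shape [4, 2, 1].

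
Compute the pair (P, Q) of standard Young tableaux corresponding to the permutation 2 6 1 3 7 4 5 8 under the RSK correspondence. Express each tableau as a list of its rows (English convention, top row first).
Insert each entry of the permutation into P by Schensted row insertion, recording in Q the position of each new cell.

Insert 2: appended to row 1. P = [[2]], Q = [[1]].
Insert 6: appended to row 1. P = [[2, 6]], Q = [[1, 2]].
Insert 1: 1 bumps 2 from row 1; 2 starts row 2. P = [[1, 6], [2]], Q = [[1, 2], [3]].
Insert 3: 3 bumps 6 from row 1; 6 appends to row 2. P = [[1, 3], [2, 6]], Q = [[1, 2], [3, 4]].
Insert 7: appended to row 1. P = [[1, 3, 7], [2, 6]], Q = [[1, 2, 5], [3, 4]].
Insert 4: 4 bumps 7 from row 1; 7 appends to row 2. P = [[1, 3, 4], [2, 6, 7]], Q = [[1, 2, 5], [3, 4, 6]].
Insert 5: appended to row 1. P = [[1, 3, 4, 5], [2, 6, 7]], Q = [[1, 2, 5, 7], [3, 4, 6]].
Insert 8: appended to row 1. P = [[1, 3, 4, 5, 8], [2, 6, 7]], Q = [[1, 2, 5, 7, 8], [3, 4, 6]].

So P = [[1, 3, 4, 5, 8], [2, 6, 7]], Q = [[1, 2, 5, 7, 8], [3, 4, 6]].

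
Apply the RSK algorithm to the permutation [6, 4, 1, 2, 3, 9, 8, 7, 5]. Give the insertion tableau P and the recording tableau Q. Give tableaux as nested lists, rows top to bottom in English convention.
P = [[1, 2, 3, 5], [4, 7], [6, 8], [9]], Q = [[1, 4, 5, 6], [2, 7], [3, 8], [9]]

Insert each entry of the permutation into P by Schensted row insertion, recording in Q the position of each new cell.

Insert 6: appended to row 1. P = [[6]], Q = [[1]].
Insert 4: 4 bumps 6 from row 1; 6 starts row 2. P = [[4], [6]], Q = [[1], [2]].
Insert 1: 1 bumps 4 from row 1; 4 bumps 6 from row 2; 6 starts row 3. P = [[1], [4], [6]], Q = [[1], [2], [3]].
Insert 2: appended to row 1. P = [[1, 2], [4], [6]], Q = [[1, 4], [2], [3]].
Insert 3: appended to row 1. P = [[1, 2, 3], [4], [6]], Q = [[1, 4, 5], [2], [3]].
Insert 9: appended to row 1. P = [[1, 2, 3, 9], [4], [6]], Q = [[1, 4, 5, 6], [2], [3]].
Insert 8: 8 bumps 9 from row 1; 9 appends to row 2. P = [[1, 2, 3, 8], [4, 9], [6]], Q = [[1, 4, 5, 6], [2, 7], [3]].
Insert 7: 7 bumps 8 from row 1; 8 bumps 9 from row 2; 9 appends to row 3. P = [[1, 2, 3, 7], [4, 8], [6, 9]], Q = [[1, 4, 5, 6], [2, 7], [3, 8]].
Insert 5: 5 bumps 7 from row 1; 7 bumps 8 from row 2; 8 bumps 9 from row 3; 9 starts row 4. P = [[1, 2, 3, 5], [4, 7], [6, 8], [9]], Q = [[1, 4, 5, 6], [2, 7], [3, 8], [9]].

So P = [[1, 2, 3, 5], [4, 7], [6, 8], [9]], Q = [[1, 4, 5, 6], [2, 7], [3, 8], [9]].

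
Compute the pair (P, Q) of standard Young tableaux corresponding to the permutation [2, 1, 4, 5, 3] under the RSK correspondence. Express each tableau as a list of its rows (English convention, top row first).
Insert each entry of the permutation into P by Schensted row insertion, recording in Q the position of each new cell.

Insert 2: appended to row 1. P = [[2]].
Insert 1: 1 bumps 2 from row 1; 2 starts row 2. P = [[1], [2]].
Insert 4: appended to row 1. P = [[1, 4], [2]].
Insert 5: appended to row 1. P = [[1, 4, 5], [2]].
Insert 3: 3 bumps 4 from row 1; 4 appends to row 2. P = [[1, 3, 5], [2, 4]].

So P = [[1, 3, 5], [2, 4]], Q = [[1, 3, 4], [2, 5]].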